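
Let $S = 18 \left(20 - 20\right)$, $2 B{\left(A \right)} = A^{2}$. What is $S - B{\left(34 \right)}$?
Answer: $-578$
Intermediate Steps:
$B{\left(A \right)} = \frac{A^{2}}{2}$
$S = 0$ ($S = 18 \cdot 0 = 0$)
$S - B{\left(34 \right)} = 0 - \frac{34^{2}}{2} = 0 - \frac{1}{2} \cdot 1156 = 0 - 578 = -578$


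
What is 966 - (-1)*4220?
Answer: 5186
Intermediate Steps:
966 - (-1)*4220 = 966 - 1*(-4220) = 966 + 4220 = 5186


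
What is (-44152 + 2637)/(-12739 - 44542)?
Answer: 41515/57281 ≈ 0.72476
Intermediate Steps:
(-44152 + 2637)/(-12739 - 44542) = -41515/(-57281) = -41515*(-1/57281) = 41515/57281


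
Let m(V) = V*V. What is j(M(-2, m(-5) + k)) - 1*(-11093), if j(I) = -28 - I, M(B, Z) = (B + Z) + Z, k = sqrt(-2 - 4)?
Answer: 11017 - 2*I*sqrt(6) ≈ 11017.0 - 4.899*I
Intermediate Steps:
k = I*sqrt(6) (k = sqrt(-6) = I*sqrt(6) ≈ 2.4495*I)
m(V) = V**2
M(B, Z) = B + 2*Z
j(M(-2, m(-5) + k)) - 1*(-11093) = (-28 - (-2 + 2*((-5)**2 + I*sqrt(6)))) - 1*(-11093) = (-28 - (-2 + 2*(25 + I*sqrt(6)))) + 11093 = (-28 - (-2 + (50 + 2*I*sqrt(6)))) + 11093 = (-28 - (48 + 2*I*sqrt(6))) + 11093 = (-28 + (-48 - 2*I*sqrt(6))) + 11093 = (-76 - 2*I*sqrt(6)) + 11093 = 11017 - 2*I*sqrt(6)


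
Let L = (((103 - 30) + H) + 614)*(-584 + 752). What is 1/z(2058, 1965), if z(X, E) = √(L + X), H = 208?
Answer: √152418/152418 ≈ 0.0025614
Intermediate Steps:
L = 150360 (L = (((103 - 30) + 208) + 614)*(-584 + 752) = ((73 + 208) + 614)*168 = (281 + 614)*168 = 895*168 = 150360)
z(X, E) = √(150360 + X)
1/z(2058, 1965) = 1/(√(150360 + 2058)) = 1/(√152418) = √152418/152418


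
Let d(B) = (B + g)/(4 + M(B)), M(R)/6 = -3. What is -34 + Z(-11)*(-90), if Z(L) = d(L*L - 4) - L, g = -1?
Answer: -1948/7 ≈ -278.29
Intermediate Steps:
M(R) = -18 (M(R) = 6*(-3) = -18)
d(B) = 1/14 - B/14 (d(B) = (B - 1)/(4 - 18) = (-1 + B)/(-14) = (-1 + B)*(-1/14) = 1/14 - B/14)
Z(L) = 5/14 - L - L**2/14 (Z(L) = (1/14 - (L*L - 4)/14) - L = (1/14 - (L**2 - 4)/14) - L = (1/14 - (-4 + L**2)/14) - L = (1/14 + (2/7 - L**2/14)) - L = (5/14 - L**2/14) - L = 5/14 - L - L**2/14)
-34 + Z(-11)*(-90) = -34 + (5/14 - 1*(-11) - 1/14*(-11)**2)*(-90) = -34 + (5/14 + 11 - 1/14*121)*(-90) = -34 + (5/14 + 11 - 121/14)*(-90) = -34 + (19/7)*(-90) = -34 - 1710/7 = -1948/7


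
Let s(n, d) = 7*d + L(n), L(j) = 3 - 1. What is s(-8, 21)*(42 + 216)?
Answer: 38442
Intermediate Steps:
L(j) = 2
s(n, d) = 2 + 7*d (s(n, d) = 7*d + 2 = 2 + 7*d)
s(-8, 21)*(42 + 216) = (2 + 7*21)*(42 + 216) = (2 + 147)*258 = 149*258 = 38442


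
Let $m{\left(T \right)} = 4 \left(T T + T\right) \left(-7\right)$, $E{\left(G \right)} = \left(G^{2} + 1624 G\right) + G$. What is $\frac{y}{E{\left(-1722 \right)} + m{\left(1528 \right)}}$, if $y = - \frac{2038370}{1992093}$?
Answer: $\frac{1019185}{64991737303143} \approx 1.5682 \cdot 10^{-8}$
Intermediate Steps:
$E{\left(G \right)} = G^{2} + 1625 G$
$m{\left(T \right)} = - 28 T - 28 T^{2}$ ($m{\left(T \right)} = 4 \left(T^{2} + T\right) \left(-7\right) = 4 \left(T + T^{2}\right) \left(-7\right) = \left(4 T + 4 T^{2}\right) \left(-7\right) = - 28 T - 28 T^{2}$)
$y = - \frac{2038370}{1992093}$ ($y = \left(-2038370\right) \frac{1}{1992093} = - \frac{2038370}{1992093} \approx -1.0232$)
$\frac{y}{E{\left(-1722 \right)} + m{\left(1528 \right)}} = - \frac{2038370}{1992093 \left(- 1722 \left(1625 - 1722\right) - 42784 \left(1 + 1528\right)\right)} = - \frac{2038370}{1992093 \left(\left(-1722\right) \left(-97\right) - 42784 \cdot 1529\right)} = - \frac{2038370}{1992093 \left(167034 - 65416736\right)} = - \frac{2038370}{1992093 \left(-65249702\right)} = \left(- \frac{2038370}{1992093}\right) \left(- \frac{1}{65249702}\right) = \frac{1019185}{64991737303143}$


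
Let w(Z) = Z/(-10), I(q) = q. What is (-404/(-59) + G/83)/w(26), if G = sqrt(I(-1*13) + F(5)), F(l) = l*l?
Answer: -2020/767 - 10*sqrt(3)/1079 ≈ -2.6497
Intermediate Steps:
F(l) = l**2
w(Z) = -Z/10 (w(Z) = Z*(-1/10) = -Z/10)
G = 2*sqrt(3) (G = sqrt(-1*13 + 5**2) = sqrt(-13 + 25) = sqrt(12) = 2*sqrt(3) ≈ 3.4641)
(-404/(-59) + G/83)/w(26) = (-404/(-59) + (2*sqrt(3))/83)/((-1/10*26)) = (-404*(-1/59) + (2*sqrt(3))*(1/83))/(-13/5) = (404/59 + 2*sqrt(3)/83)*(-5/13) = -2020/767 - 10*sqrt(3)/1079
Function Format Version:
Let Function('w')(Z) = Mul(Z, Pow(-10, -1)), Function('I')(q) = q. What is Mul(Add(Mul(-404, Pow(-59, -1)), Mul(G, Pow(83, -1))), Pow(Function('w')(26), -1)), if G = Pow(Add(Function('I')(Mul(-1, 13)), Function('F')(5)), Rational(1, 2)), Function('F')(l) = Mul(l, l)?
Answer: Add(Rational(-2020, 767), Mul(Rational(-10, 1079), Pow(3, Rational(1, 2)))) ≈ -2.6497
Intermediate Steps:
Function('F')(l) = Pow(l, 2)
Function('w')(Z) = Mul(Rational(-1, 10), Z) (Function('w')(Z) = Mul(Z, Rational(-1, 10)) = Mul(Rational(-1, 10), Z))
G = Mul(2, Pow(3, Rational(1, 2))) (G = Pow(Add(Mul(-1, 13), Pow(5, 2)), Rational(1, 2)) = Pow(Add(-13, 25), Rational(1, 2)) = Pow(12, Rational(1, 2)) = Mul(2, Pow(3, Rational(1, 2))) ≈ 3.4641)
Mul(Add(Mul(-404, Pow(-59, -1)), Mul(G, Pow(83, -1))), Pow(Function('w')(26), -1)) = Mul(Add(Mul(-404, Pow(-59, -1)), Mul(Mul(2, Pow(3, Rational(1, 2))), Pow(83, -1))), Pow(Mul(Rational(-1, 10), 26), -1)) = Mul(Add(Mul(-404, Rational(-1, 59)), Mul(Mul(2, Pow(3, Rational(1, 2))), Rational(1, 83))), Pow(Rational(-13, 5), -1)) = Mul(Add(Rational(404, 59), Mul(Rational(2, 83), Pow(3, Rational(1, 2)))), Rational(-5, 13)) = Add(Rational(-2020, 767), Mul(Rational(-10, 1079), Pow(3, Rational(1, 2))))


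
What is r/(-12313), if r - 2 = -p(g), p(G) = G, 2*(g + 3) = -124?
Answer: -67/12313 ≈ -0.0054414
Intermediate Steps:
g = -65 (g = -3 + (1/2)*(-124) = -3 - 62 = -65)
r = 67 (r = 2 - 1*(-65) = 2 + 65 = 67)
r/(-12313) = 67/(-12313) = 67*(-1/12313) = -67/12313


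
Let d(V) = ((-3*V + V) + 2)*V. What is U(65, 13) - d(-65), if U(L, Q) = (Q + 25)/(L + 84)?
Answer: 1278458/149 ≈ 8580.3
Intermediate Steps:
U(L, Q) = (25 + Q)/(84 + L)
d(V) = V*(2 - 2*V) (d(V) = (-2*V + 2)*V = (2 - 2*V)*V = V*(2 - 2*V))
U(65, 13) - d(-65) = (25 + 13)/(84 + 65) - 2*(-65)*(1 - 1*(-65)) = 38/149 - 2*(-65)*(1 + 65) = (1/149)*38 - 2*(-65)*66 = 38/149 - 1*(-8580) = 38/149 + 8580 = 1278458/149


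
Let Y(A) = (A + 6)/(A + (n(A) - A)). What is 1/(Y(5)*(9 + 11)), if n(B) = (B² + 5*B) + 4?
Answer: 27/110 ≈ 0.24545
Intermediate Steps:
n(B) = 4 + B² + 5*B
Y(A) = (6 + A)/(4 + A² + 5*A) (Y(A) = (A + 6)/(A + ((4 + A² + 5*A) - A)) = (6 + A)/(A + (4 + A² + 4*A)) = (6 + A)/(4 + A² + 5*A))
1/(Y(5)*(9 + 11)) = 1/(((6 + 5)/(4 + 5² + 5*5))*(9 + 11)) = 1/((11/(4 + 25 + 25))*20) = 1/((11/54)*20) = 1/(110/27) = 27/110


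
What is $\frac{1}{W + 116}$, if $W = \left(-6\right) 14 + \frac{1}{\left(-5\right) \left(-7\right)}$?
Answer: $\frac{35}{1121} \approx 0.031222$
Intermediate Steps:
$W = - \frac{2939}{35}$ ($W = -84 + \frac{1}{35} = - \frac{2939}{35} \approx -83.971$)
$\frac{1}{W + 116} = \frac{1}{- \frac{2939}{35} + 116} = \frac{1}{\frac{1121}{35}} = \frac{35}{1121}$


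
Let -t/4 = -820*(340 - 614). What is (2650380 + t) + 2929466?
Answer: 4681126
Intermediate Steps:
t = -898720 (t = -(-3280)*(340 - 614) = -(-3280)*(-274) = -4*224680 = -898720)
(2650380 + t) + 2929466 = (2650380 - 898720) + 2929466 = 1751660 + 2929466 = 4681126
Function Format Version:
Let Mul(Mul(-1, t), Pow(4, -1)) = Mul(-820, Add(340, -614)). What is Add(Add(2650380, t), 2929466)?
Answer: 4681126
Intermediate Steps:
t = -898720 (t = Mul(-4, Mul(-820, Add(340, -614))) = Mul(-4, Mul(-820, -274)) = Mul(-4, 224680) = -898720)
Add(Add(2650380, t), 2929466) = Add(Add(2650380, -898720), 2929466) = Add(1751660, 2929466) = 4681126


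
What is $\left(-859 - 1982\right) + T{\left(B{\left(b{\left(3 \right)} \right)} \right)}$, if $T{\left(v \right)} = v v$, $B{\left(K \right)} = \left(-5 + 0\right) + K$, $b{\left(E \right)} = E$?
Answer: $-2837$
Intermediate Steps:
$B{\left(K \right)} = -5 + K$
$T{\left(v \right)} = v^{2}$
$\left(-859 - 1982\right) + T{\left(B{\left(b{\left(3 \right)} \right)} \right)} = \left(-859 - 1982\right) + \left(-5 + 3\right)^{2} = -2841 + \left(-2\right)^{2} = -2841 + 4 = -2837$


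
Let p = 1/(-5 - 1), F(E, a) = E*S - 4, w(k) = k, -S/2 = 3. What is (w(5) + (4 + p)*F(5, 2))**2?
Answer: 141376/9 ≈ 15708.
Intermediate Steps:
S = -6 (S = -2*3 = -6)
F(E, a) = -4 - 6*E (F(E, a) = E*(-6) - 4 = -6*E - 4 = -4 - 6*E)
p = -1/6 (p = 1/(-6) = -1/6 ≈ -0.16667)
(w(5) + (4 + p)*F(5, 2))**2 = (5 + (4 - 1/6)*(-4 - 6*5))**2 = (5 + 23*(-4 - 30)/6)**2 = (5 + (23/6)*(-34))**2 = (5 - 391/3)**2 = (-376/3)**2 = 141376/9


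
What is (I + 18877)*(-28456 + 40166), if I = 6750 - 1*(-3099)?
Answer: 336381460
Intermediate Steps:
I = 9849 (I = 6750 + 3099 = 9849)
(I + 18877)*(-28456 + 40166) = (9849 + 18877)*(-28456 + 40166) = 28726*11710 = 336381460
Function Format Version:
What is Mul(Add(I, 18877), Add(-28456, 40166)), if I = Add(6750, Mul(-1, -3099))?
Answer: 336381460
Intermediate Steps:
I = 9849 (I = Add(6750, 3099) = 9849)
Mul(Add(I, 18877), Add(-28456, 40166)) = Mul(Add(9849, 18877), Add(-28456, 40166)) = Mul(28726, 11710) = 336381460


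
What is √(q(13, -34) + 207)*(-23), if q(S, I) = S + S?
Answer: -23*√233 ≈ -351.08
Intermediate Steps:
q(S, I) = 2*S
√(q(13, -34) + 207)*(-23) = √(2*13 + 207)*(-23) = √(26 + 207)*(-23) = √233*(-23) = -23*√233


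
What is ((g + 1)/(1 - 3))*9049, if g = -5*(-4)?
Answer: -190029/2 ≈ -95015.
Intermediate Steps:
g = 20
((g + 1)/(1 - 3))*9049 = ((20 + 1)/(1 - 3))*9049 = (21/(-2))*9049 = (21*(-½))*9049 = -21/2*9049 = -190029/2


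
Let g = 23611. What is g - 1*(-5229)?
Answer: 28840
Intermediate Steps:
g - 1*(-5229) = 23611 - 1*(-5229) = 23611 + 5229 = 28840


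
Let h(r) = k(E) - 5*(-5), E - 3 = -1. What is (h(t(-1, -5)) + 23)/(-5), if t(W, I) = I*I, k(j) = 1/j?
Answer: -97/10 ≈ -9.7000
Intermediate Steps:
E = 2 (E = 3 - 1 = 2)
k(j) = 1/j
t(W, I) = I²
h(r) = 51/2 (h(r) = 1/2 - 5*(-5) = ½ + 25 = 51/2)
(h(t(-1, -5)) + 23)/(-5) = (51/2 + 23)/(-5) = -⅕*97/2 = -97/10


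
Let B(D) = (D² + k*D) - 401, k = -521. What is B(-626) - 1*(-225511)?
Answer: 943132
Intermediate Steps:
B(D) = -401 + D² - 521*D (B(D) = (D² - 521*D) - 401 = -401 + D² - 521*D)
B(-626) - 1*(-225511) = (-401 + (-626)² - 521*(-626)) - 1*(-225511) = (-401 + 391876 + 326146) + 225511 = 717621 + 225511 = 943132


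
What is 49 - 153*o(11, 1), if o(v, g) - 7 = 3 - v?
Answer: 202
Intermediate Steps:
o(v, g) = 10 - v (o(v, g) = 7 + (3 - v) = 10 - v)
49 - 153*o(11, 1) = 49 - 153*(10 - 1*11) = 49 - 153*(10 - 11) = 49 - 153*(-1) = 49 + 153 = 202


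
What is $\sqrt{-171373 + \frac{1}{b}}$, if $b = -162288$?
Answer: $\frac{5 i \sqrt{25586838911}}{1932} \approx 413.97 i$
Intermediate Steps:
$\sqrt{-171373 + \frac{1}{b}} = \sqrt{-171373 + \frac{1}{-162288}} = \sqrt{-171373 - \frac{1}{162288}} = \sqrt{- \frac{27811781425}{162288}} = \frac{5 i \sqrt{25586838911}}{1932}$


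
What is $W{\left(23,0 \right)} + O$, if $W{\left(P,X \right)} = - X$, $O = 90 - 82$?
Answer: $8$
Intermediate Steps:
$O = 8$
$W{\left(23,0 \right)} + O = \left(-1\right) 0 + 8 = 0 + 8 = 8$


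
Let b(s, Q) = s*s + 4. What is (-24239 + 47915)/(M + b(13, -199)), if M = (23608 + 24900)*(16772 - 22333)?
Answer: -7892/89917605 ≈ -8.7769e-5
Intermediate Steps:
b(s, Q) = 4 + s² (b(s, Q) = s² + 4 = 4 + s²)
M = -269752988 (M = 48508*(-5561) = -269752988)
(-24239 + 47915)/(M + b(13, -199)) = (-24239 + 47915)/(-269752988 + (4 + 13²)) = 23676/(-269752988 + (4 + 169)) = 23676/(-269752988 + 173) = 23676/(-269752815) = 23676*(-1/269752815) = -7892/89917605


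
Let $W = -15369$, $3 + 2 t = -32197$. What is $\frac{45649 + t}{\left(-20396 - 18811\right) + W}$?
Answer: $- \frac{29549}{54576} \approx -0.54143$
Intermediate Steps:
$t = -16100$ ($t = - \frac{3}{2} + \frac{1}{2} \left(-32197\right) = - \frac{3}{2} - \frac{32197}{2} = -16100$)
$\frac{45649 + t}{\left(-20396 - 18811\right) + W} = \frac{45649 - 16100}{\left(-20396 - 18811\right) - 15369} = \frac{29549}{\left(-20396 - 18811\right) - 15369} = \frac{29549}{-39207 - 15369} = \frac{29549}{-54576} = 29549 \left(- \frac{1}{54576}\right) = - \frac{29549}{54576}$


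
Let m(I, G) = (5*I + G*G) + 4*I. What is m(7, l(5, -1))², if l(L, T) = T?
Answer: 4096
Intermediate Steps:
m(I, G) = G² + 9*I (m(I, G) = (5*I + G²) + 4*I = (G² + 5*I) + 4*I = G² + 9*I)
m(7, l(5, -1))² = ((-1)² + 9*7)² = (1 + 63)² = 64² = 4096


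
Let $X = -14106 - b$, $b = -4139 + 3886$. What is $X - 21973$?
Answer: $-35826$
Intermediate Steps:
$b = -253$
$X = -13853$ ($X = -14106 - -253 = -14106 + 253 = -13853$)
$X - 21973 = -13853 - 21973 = -35826$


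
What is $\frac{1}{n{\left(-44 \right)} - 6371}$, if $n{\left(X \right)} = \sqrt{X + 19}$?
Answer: $- \frac{6371}{40589666} - \frac{5 i}{40589666} \approx -0.00015696 - 1.2318 \cdot 10^{-7} i$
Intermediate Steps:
$n{\left(X \right)} = \sqrt{19 + X}$
$\frac{1}{n{\left(-44 \right)} - 6371} = \frac{1}{\sqrt{19 - 44} - 6371} = \frac{1}{\sqrt{-25} - 6371} = \frac{1}{5 i - 6371} = \frac{1}{-6371 + 5 i} = \frac{-6371 - 5 i}{40589666}$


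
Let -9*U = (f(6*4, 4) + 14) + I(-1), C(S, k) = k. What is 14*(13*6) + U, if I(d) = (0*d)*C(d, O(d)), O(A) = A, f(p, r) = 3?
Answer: 9811/9 ≈ 1090.1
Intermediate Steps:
I(d) = 0 (I(d) = (0*d)*d = 0*d = 0)
U = -17/9 (U = -((3 + 14) + 0)/9 = -(17 + 0)/9 = -⅑*17 = -17/9 ≈ -1.8889)
14*(13*6) + U = 14*(13*6) - 17/9 = 14*78 - 17/9 = 1092 - 17/9 = 9811/9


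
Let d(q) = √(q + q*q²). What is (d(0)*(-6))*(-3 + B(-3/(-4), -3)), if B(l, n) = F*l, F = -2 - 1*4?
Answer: 0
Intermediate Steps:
F = -6 (F = -2 - 4 = -6)
d(q) = √(q + q³)
B(l, n) = -6*l
(d(0)*(-6))*(-3 + B(-3/(-4), -3)) = (√(0 + 0³)*(-6))*(-3 - (-18)/(-4)) = (√(0 + 0)*(-6))*(-3 - (-18)*(-1)/4) = (√0*(-6))*(-3 - 6*¾) = (0*(-6))*(-3 - 9/2) = 0*(-15/2) = 0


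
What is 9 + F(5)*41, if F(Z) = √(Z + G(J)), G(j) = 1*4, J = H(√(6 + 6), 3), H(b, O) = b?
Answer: 132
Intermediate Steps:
J = 2*√3 (J = √(6 + 6) = √12 = 2*√3 ≈ 3.4641)
G(j) = 4
F(Z) = √(4 + Z) (F(Z) = √(Z + 4) = √(4 + Z))
9 + F(5)*41 = 9 + √(4 + 5)*41 = 9 + √9*41 = 9 + 3*41 = 9 + 123 = 132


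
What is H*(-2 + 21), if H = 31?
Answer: 589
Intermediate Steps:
H*(-2 + 21) = 31*(-2 + 21) = 31*19 = 589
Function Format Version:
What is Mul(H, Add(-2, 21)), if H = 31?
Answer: 589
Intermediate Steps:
Mul(H, Add(-2, 21)) = Mul(31, Add(-2, 21)) = Mul(31, 19) = 589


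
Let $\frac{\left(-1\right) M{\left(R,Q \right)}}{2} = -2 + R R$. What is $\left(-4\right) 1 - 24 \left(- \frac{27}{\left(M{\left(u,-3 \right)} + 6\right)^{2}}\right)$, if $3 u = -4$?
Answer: $\frac{9758}{841} \approx 11.603$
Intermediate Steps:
$u = - \frac{4}{3}$ ($u = \frac{1}{3} \left(-4\right) = - \frac{4}{3} \approx -1.3333$)
$M{\left(R,Q \right)} = 4 - 2 R^{2}$ ($M{\left(R,Q \right)} = - 2 \left(-2 + R R\right) = - 2 \left(-2 + R^{2}\right) = 4 - 2 R^{2}$)
$\left(-4\right) 1 - 24 \left(- \frac{27}{\left(M{\left(u,-3 \right)} + 6\right)^{2}}\right) = \left(-4\right) 1 - 24 \left(- \frac{27}{\left(\left(4 - 2 \left(- \frac{4}{3}\right)^{2}\right) + 6\right)^{2}}\right) = -4 - 24 \left(- \frac{27}{\left(\left(4 - \frac{32}{9}\right) + 6\right)^{2}}\right) = -4 - 24 \left(- \frac{27}{\left(\frac{4}{9} + 6\right)^{2}}\right) = -4 - 24 \left(- \frac{27}{\left(\frac{58}{9}\right)^{2}}\right) = -4 - 24 \left(- \frac{27}{\frac{3364}{81}}\right) = -4 - 24 \left(\left(-27\right) \frac{81}{3364}\right) = -4 - - \frac{13122}{841} = -4 + \frac{13122}{841} = \frac{9758}{841}$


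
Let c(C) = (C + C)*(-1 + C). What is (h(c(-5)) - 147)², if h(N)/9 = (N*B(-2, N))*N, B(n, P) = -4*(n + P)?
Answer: 56504492200809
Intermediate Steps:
B(n, P) = -4*P - 4*n (B(n, P) = -4*(P + n) = -4*P - 4*n)
c(C) = 2*C*(-1 + C) (c(C) = (2*C)*(-1 + C) = 2*C*(-1 + C))
h(N) = 9*N²*(8 - 4*N) (h(N) = 9*((N*(-4*N - 4*(-2)))*N) = 9*((N*(-4*N + 8))*N) = 9*((N*(8 - 4*N))*N) = 9*(N²*(8 - 4*N)) = 9*N²*(8 - 4*N))
(h(c(-5)) - 147)² = (36*(2*(-5)*(-1 - 5))²*(2 - 2*(-5)*(-1 - 5)) - 147)² = (36*(2*(-5)*(-6))²*(2 - 2*(-5)*(-6)) - 147)² = (36*60²*(2 - 1*60) - 147)² = (36*3600*(2 - 60) - 147)² = (36*3600*(-58) - 147)² = (-7516800 - 147)² = (-7516947)² = 56504492200809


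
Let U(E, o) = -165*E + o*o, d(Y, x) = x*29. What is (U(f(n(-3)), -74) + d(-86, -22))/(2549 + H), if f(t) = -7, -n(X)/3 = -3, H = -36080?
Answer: -5993/33531 ≈ -0.17873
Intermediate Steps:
n(X) = 9 (n(X) = -3*(-3) = 9)
d(Y, x) = 29*x
U(E, o) = o**2 - 165*E (U(E, o) = -165*E + o**2 = o**2 - 165*E)
(U(f(n(-3)), -74) + d(-86, -22))/(2549 + H) = (((-74)**2 - 165*(-7)) + 29*(-22))/(2549 - 36080) = ((5476 + 1155) - 638)/(-33531) = (6631 - 638)*(-1/33531) = 5993*(-1/33531) = -5993/33531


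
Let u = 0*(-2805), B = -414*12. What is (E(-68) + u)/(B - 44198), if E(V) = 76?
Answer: -38/24583 ≈ -0.0015458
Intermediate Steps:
B = -4968
u = 0
(E(-68) + u)/(B - 44198) = (76 + 0)/(-4968 - 44198) = 76/(-49166) = 76*(-1/49166) = -38/24583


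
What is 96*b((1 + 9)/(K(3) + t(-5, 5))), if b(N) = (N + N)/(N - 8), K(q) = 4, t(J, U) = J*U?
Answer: 960/89 ≈ 10.787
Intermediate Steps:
b(N) = 2*N/(-8 + N) (b(N) = (2*N)/(-8 + N) = 2*N/(-8 + N))
96*b((1 + 9)/(K(3) + t(-5, 5))) = 96*(2*((1 + 9)/(4 - 5*5))/(-8 + (1 + 9)/(4 - 5*5))) = 96*(2*(10/(4 - 25))/(-8 + 10/(4 - 25))) = 96*(2*(10/(-21))/(-8 + 10/(-21))) = 96*(2*(10*(-1/21))/(-8 + 10*(-1/21))) = 96*(2*(-10/21)/(-8 - 10/21)) = 96*(2*(-10/21)/(-178/21)) = 96*(2*(-10/21)*(-21/178)) = 96*(10/89) = 960/89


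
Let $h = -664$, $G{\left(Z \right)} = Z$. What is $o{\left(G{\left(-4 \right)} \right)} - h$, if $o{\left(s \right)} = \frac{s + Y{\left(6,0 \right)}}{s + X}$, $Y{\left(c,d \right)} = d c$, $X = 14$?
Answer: $\frac{3318}{5} \approx 663.6$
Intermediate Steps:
$Y{\left(c,d \right)} = c d$
$o{\left(s \right)} = \frac{s}{14 + s}$ ($o{\left(s \right)} = \frac{s + 6 \cdot 0}{s + 14} = \frac{s + 0}{14 + s} = \frac{s}{14 + s}$)
$o{\left(G{\left(-4 \right)} \right)} - h = - \frac{4}{14 - 4} - -664 = - \frac{4}{10} + 664 = \left(-4\right) \frac{1}{10} + 664 = - \frac{2}{5} + 664 = \frac{3318}{5}$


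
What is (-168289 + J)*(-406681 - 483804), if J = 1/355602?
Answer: 53290099723443845/355602 ≈ 1.4986e+11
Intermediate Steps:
J = 1/355602 ≈ 2.8121e-6
(-168289 + J)*(-406681 - 483804) = (-168289 + 1/355602)*(-406681 - 483804) = -59843904977/355602*(-890485) = 53290099723443845/355602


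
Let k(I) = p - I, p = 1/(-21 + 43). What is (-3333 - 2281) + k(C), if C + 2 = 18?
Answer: -123859/22 ≈ -5630.0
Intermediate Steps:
C = 16 (C = -2 + 18 = 16)
p = 1/22 ≈ 0.045455
k(I) = 1/22 - I
(-3333 - 2281) + k(C) = (-3333 - 2281) + (1/22 - 1*16) = -5614 + (1/22 - 16) = -5614 - 351/22 = -123859/22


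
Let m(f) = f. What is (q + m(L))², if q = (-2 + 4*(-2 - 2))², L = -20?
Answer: 92416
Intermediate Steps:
q = 324 (q = (-2 + 4*(-4))² = (-2 - 16)² = (-18)² = 324)
(q + m(L))² = (324 - 20)² = 304² = 92416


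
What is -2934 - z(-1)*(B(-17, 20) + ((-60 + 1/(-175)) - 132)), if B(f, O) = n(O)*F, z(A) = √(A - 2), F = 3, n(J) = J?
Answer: -2934 + 23101*I*√3/175 ≈ -2934.0 + 228.64*I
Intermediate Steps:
z(A) = √(-2 + A)
B(f, O) = 3*O (B(f, O) = O*3 = 3*O)
-2934 - z(-1)*(B(-17, 20) + ((-60 + 1/(-175)) - 132)) = -2934 - √(-2 - 1)*(3*20 + ((-60 + 1/(-175)) - 132)) = -2934 - √(-3)*(60 + ((-60 - 1/175) - 132)) = -2934 - I*√3*(60 + (-10501/175 - 132)) = -2934 - I*√3*(60 - 33601/175) = -2934 - I*√3*(-23101)/175 = -2934 - (-23101)*I*√3/175 = -2934 + 23101*I*√3/175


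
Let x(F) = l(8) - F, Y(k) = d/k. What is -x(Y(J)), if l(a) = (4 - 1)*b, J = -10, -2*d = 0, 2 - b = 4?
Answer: 6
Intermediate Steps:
b = -2 (b = 2 - 1*4 = 2 - 4 = -2)
d = 0 (d = -½*0 = 0)
l(a) = -6 (l(a) = (4 - 1)*(-2) = 3*(-2) = -6)
Y(k) = 0 (Y(k) = 0/k = 0)
x(F) = -6 - F
-x(Y(J)) = -(-6 - 1*0) = -(-6 + 0) = -1*(-6) = 6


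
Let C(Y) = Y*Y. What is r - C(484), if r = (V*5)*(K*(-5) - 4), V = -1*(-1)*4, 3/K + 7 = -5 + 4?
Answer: -468597/2 ≈ -2.3430e+5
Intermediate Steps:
K = -3/8 (K = 3/(-7 + (-5 + 4)) = 3/(-7 - 1) = 3/(-8) = 3*(-⅛) = -3/8 ≈ -0.37500)
V = 4 (V = 1*4 = 4)
C(Y) = Y²
r = -85/2 (r = (4*5)*(-3/8*(-5) - 4) = 20*(15/8 - 4) = 20*(-17/8) = -85/2 ≈ -42.500)
r - C(484) = -85/2 - 1*484² = -85/2 - 1*234256 = -85/2 - 234256 = -468597/2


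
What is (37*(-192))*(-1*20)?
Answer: 142080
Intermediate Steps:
(37*(-192))*(-1*20) = -7104*(-20) = 142080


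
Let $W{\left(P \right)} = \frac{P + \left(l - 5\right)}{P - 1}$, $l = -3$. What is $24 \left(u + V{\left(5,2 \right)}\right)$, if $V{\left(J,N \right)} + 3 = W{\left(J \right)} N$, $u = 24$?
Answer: $468$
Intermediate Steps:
$W{\left(P \right)} = \frac{-8 + P}{-1 + P}$ ($W{\left(P \right)} = \frac{P - 8}{P - 1} = \frac{P - 8}{-1 + P} = \frac{-8 + P}{-1 + P}$)
$V{\left(J,N \right)} = -3 + \frac{N \left(-8 + J\right)}{-1 + J}$ ($V{\left(J,N \right)} = -3 + \frac{-8 + J}{-1 + J} N = -3 + \frac{N \left(-8 + J\right)}{-1 + J}$)
$24 \left(u + V{\left(5,2 \right)}\right) = 24 \left(24 + \frac{3 - 15 + 2 \left(-8 + 5\right)}{-1 + 5}\right) = 24 \left(24 + \frac{3 - 15 + 2 \left(-3\right)}{4}\right) = 24 \left(24 + \frac{3 - 15 - 6}{4}\right) = 24 \left(24 + \frac{1}{4} \left(-18\right)\right) = 24 \left(24 - \frac{9}{2}\right) = 24 \cdot \frac{39}{2} = 468$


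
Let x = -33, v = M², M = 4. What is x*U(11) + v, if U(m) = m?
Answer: -347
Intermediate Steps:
v = 16 (v = 4² = 16)
x*U(11) + v = -33*11 + 16 = -363 + 16 = -347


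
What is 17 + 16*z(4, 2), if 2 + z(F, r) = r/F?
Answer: -7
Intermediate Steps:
z(F, r) = -2 + r/F
17 + 16*z(4, 2) = 17 + 16*(-2 + 2/4) = 17 + 16*(-2 + 2*(¼)) = 17 + 16*(-2 + ½) = 17 + 16*(-3/2) = 17 - 24 = -7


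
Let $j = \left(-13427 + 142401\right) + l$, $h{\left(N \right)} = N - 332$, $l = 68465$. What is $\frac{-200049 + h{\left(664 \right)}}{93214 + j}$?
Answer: $- \frac{199717}{290653} \approx -0.68713$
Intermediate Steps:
$h{\left(N \right)} = -332 + N$
$j = 197439$ ($j = \left(-13427 + 142401\right) + 68465 = 128974 + 68465 = 197439$)
$\frac{-200049 + h{\left(664 \right)}}{93214 + j} = \frac{-200049 + \left(-332 + 664\right)}{93214 + 197439} = \frac{-200049 + 332}{290653} = \left(-199717\right) \frac{1}{290653} = - \frac{199717}{290653}$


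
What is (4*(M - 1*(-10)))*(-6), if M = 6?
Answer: -384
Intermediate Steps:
(4*(M - 1*(-10)))*(-6) = (4*(6 - 1*(-10)))*(-6) = (4*(6 + 10))*(-6) = (4*16)*(-6) = 64*(-6) = -384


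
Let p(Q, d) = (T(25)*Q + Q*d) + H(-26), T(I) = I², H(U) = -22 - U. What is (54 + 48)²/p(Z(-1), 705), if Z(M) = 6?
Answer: 2601/1996 ≈ 1.3031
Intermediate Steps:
p(Q, d) = 4 + 625*Q + Q*d (p(Q, d) = (25²*Q + Q*d) + (-22 - 1*(-26)) = (625*Q + Q*d) + (-22 + 26) = (625*Q + Q*d) + 4 = 4 + 625*Q + Q*d)
(54 + 48)²/p(Z(-1), 705) = (54 + 48)²/(4 + 625*6 + 6*705) = 102²/(4 + 3750 + 4230) = 10404/7984 = 10404*(1/7984) = 2601/1996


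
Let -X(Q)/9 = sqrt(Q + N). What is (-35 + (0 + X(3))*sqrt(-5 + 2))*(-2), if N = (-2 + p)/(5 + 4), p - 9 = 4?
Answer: 70 + 6*I*sqrt(114) ≈ 70.0 + 64.063*I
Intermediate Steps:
p = 13 (p = 9 + 4 = 13)
N = 11/9 (N = (-2 + 13)/(5 + 4) = 11/9 ≈ 1.2222)
X(Q) = -9*sqrt(11/9 + Q) (X(Q) = -9*sqrt(Q + 11/9) = -9*sqrt(11/9 + Q))
(-35 + (0 + X(3))*sqrt(-5 + 2))*(-2) = (-35 + (0 - 3*sqrt(11 + 9*3))*sqrt(-5 + 2))*(-2) = (-35 + (0 - 3*sqrt(11 + 27))*sqrt(-3))*(-2) = (-35 + (0 - 3*sqrt(38))*(I*sqrt(3)))*(-2) = (-35 + (-3*sqrt(38))*(I*sqrt(3)))*(-2) = (-35 - 3*I*sqrt(114))*(-2) = 70 + 6*I*sqrt(114)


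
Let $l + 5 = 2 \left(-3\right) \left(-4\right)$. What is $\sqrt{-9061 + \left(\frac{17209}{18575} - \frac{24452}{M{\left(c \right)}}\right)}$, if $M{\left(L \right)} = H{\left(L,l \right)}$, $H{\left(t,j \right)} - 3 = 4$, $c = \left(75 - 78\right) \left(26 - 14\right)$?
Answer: $\frac{i \sqrt{8489238434362}}{26005} \approx 112.04 i$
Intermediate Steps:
$c = -36$ ($c = \left(-3\right) 12 = -36$)
$l = 19$ ($l = -5 + 2 \left(-3\right) \left(-4\right) = -5 - -24 = -5 + 24 = 19$)
$H{\left(t,j \right)} = 7$ ($H{\left(t,j \right)} = 3 + 4 = 7$)
$M{\left(L \right)} = 7$
$\sqrt{-9061 + \left(\frac{17209}{18575} - \frac{24452}{M{\left(c \right)}}\right)} = \sqrt{-9061 + \left(\frac{17209}{18575} - \frac{24452}{7}\right)} = \sqrt{-9061 - \frac{454075437}{130025}} = \sqrt{- \frac{1632231962}{130025}} = \frac{i \sqrt{8489238434362}}{26005}$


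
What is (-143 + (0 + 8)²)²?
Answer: 6241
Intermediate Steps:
(-143 + (0 + 8)²)² = (-143 + 8²)² = (-143 + 64)² = (-79)² = 6241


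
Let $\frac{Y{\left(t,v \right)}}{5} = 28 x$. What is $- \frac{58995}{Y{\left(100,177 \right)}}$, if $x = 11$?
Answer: $- \frac{11799}{308} \approx -38.308$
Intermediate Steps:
$Y{\left(t,v \right)} = 1540$ ($Y{\left(t,v \right)} = 5 \cdot 28 \cdot 11 = 5 \cdot 308 = 1540$)
$- \frac{58995}{Y{\left(100,177 \right)}} = - \frac{58995}{1540} = \left(-58995\right) \frac{1}{1540} = - \frac{11799}{308}$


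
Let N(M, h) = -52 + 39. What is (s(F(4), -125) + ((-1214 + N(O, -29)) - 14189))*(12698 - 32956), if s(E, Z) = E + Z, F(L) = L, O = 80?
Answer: 314748546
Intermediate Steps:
N(M, h) = -13
(s(F(4), -125) + ((-1214 + N(O, -29)) - 14189))*(12698 - 32956) = ((4 - 125) + ((-1214 - 13) - 14189))*(12698 - 32956) = (-121 + (-1227 - 14189))*(-20258) = (-121 - 15416)*(-20258) = -15537*(-20258) = 314748546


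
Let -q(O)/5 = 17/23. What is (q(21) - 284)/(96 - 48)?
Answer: -6617/1104 ≈ -5.9937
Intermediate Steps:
q(O) = -85/23
(q(21) - 284)/(96 - 48) = (-85/23 - 284)/(96 - 48) = -6617/23/48 = -6617/23*1/48 = -6617/1104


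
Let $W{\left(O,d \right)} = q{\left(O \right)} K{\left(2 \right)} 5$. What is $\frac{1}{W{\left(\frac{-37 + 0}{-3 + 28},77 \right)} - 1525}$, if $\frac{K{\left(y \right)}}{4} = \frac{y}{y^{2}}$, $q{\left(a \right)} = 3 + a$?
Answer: $- \frac{5}{7549} \approx -0.00066234$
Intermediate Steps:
$K{\left(y \right)} = \frac{4}{y}$ ($K{\left(y \right)} = 4 \frac{y}{y^{2}} = \frac{4}{y}$)
$W{\left(O,d \right)} = 30 + 10 O$ ($W{\left(O,d \right)} = \left(3 + O\right) \frac{4}{2} \cdot 5 = \left(3 + O\right) 4 \cdot \frac{1}{2} \cdot 5 = \left(3 + O\right) 2 \cdot 5 = \left(6 + 2 O\right) 5 = 30 + 10 O$)
$\frac{1}{W{\left(\frac{-37 + 0}{-3 + 28},77 \right)} - 1525} = \frac{1}{\left(30 + 10 \frac{-37 + 0}{-3 + 28}\right) - 1525} = \frac{1}{\left(30 + 10 \left(- \frac{37}{25}\right)\right) - 1525} = \frac{1}{\left(30 - \frac{74}{5}\right) - 1525} = \frac{1}{\frac{76}{5} - 1525} = \frac{1}{- \frac{7549}{5}} = - \frac{5}{7549}$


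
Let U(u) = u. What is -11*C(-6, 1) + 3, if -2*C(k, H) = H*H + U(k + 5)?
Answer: 3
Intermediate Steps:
C(k, H) = -5/2 - k/2 - H²/2 (C(k, H) = -(H*H + (k + 5))/2 = -(H² + (5 + k))/2 = -(5 + k + H²)/2 = -5/2 - k/2 - H²/2)
-11*C(-6, 1) + 3 = -11*(-5/2 - ½*(-6) - ½*1²) + 3 = -11*(-5/2 + 3 - ½*1) + 3 = -11*(-5/2 + 3 - ½) + 3 = -11*0 + 3 = 0 + 3 = 3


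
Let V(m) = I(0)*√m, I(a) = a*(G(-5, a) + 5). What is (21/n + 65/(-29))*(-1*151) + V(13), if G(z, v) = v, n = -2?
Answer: 111589/58 ≈ 1923.9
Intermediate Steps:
I(a) = a*(5 + a) (I(a) = a*(a + 5) = a*(5 + a))
V(m) = 0 (V(m) = (0*(5 + 0))*√m = (0*5)*√m = 0*√m = 0)
(21/n + 65/(-29))*(-1*151) + V(13) = (21/(-2) + 65/(-29))*(-1*151) + 0 = (21*(-½) + 65*(-1/29))*(-151) + 0 = (-21/2 - 65/29)*(-151) + 0 = -739/58*(-151) + 0 = 111589/58 + 0 = 111589/58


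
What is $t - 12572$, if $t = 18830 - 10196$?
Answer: $-3938$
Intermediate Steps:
$t = 8634$
$t - 12572 = 8634 - 12572 = -3938$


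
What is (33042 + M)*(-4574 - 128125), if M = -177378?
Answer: 19153242864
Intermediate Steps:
(33042 + M)*(-4574 - 128125) = (33042 - 177378)*(-4574 - 128125) = -144336*(-132699) = 19153242864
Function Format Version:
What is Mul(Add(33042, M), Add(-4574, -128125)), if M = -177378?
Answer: 19153242864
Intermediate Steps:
Mul(Add(33042, M), Add(-4574, -128125)) = Mul(Add(33042, -177378), Add(-4574, -128125)) = Mul(-144336, -132699) = 19153242864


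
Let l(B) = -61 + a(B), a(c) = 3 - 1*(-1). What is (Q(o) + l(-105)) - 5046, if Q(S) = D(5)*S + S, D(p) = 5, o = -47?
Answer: -5385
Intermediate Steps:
a(c) = 4 (a(c) = 3 + 1 = 4)
l(B) = -57 (l(B) = -61 + 4 = -57)
Q(S) = 6*S (Q(S) = 5*S + S = 6*S)
(Q(o) + l(-105)) - 5046 = (6*(-47) - 57) - 5046 = (-282 - 57) - 5046 = -339 - 5046 = -5385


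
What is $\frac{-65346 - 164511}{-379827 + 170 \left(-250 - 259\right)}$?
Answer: $\frac{229857}{466357} \approx 0.49288$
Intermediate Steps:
$\frac{-65346 - 164511}{-379827 + 170 \left(-250 - 259\right)} = - \frac{229857}{-379827 + 170 \left(-509\right)} = - \frac{229857}{-379827 - 86530} = - \frac{229857}{-466357} = \left(-229857\right) \left(- \frac{1}{466357}\right) = \frac{229857}{466357}$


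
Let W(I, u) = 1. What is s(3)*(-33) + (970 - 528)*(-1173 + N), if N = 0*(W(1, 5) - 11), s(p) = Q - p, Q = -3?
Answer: -518268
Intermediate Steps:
s(p) = -3 - p
N = 0 (N = 0*(1 - 11) = 0*(-10) = 0)
s(3)*(-33) + (970 - 528)*(-1173 + N) = (-3 - 1*3)*(-33) + (970 - 528)*(-1173 + 0) = (-3 - 3)*(-33) + 442*(-1173) = -6*(-33) - 518466 = 198 - 518466 = -518268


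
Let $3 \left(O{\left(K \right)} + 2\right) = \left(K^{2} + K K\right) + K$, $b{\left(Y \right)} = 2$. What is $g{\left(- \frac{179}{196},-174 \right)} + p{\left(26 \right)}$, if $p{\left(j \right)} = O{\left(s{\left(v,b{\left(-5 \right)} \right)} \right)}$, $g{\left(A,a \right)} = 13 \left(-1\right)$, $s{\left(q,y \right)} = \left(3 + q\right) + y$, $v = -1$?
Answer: $-3$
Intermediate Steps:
$s{\left(q,y \right)} = 3 + q + y$
$O{\left(K \right)} = -2 + \frac{K}{3} + \frac{2 K^{2}}{3}$ ($O{\left(K \right)} = -2 + \frac{\left(K^{2} + K K\right) + K}{3} = -2 + \frac{\left(K^{2} + K^{2}\right) + K}{3} = -2 + \frac{2 K^{2} + K}{3} = -2 + \frac{K + 2 K^{2}}{3} = -2 + \left(\frac{K}{3} + \frac{2 K^{2}}{3}\right) = -2 + \frac{K}{3} + \frac{2 K^{2}}{3}$)
$g{\left(A,a \right)} = -13$
$p{\left(j \right)} = 10$ ($p{\left(j \right)} = -2 + \frac{3 - 1 + 2}{3} + \frac{2 \left(3 - 1 + 2\right)^{2}}{3} = -2 + \frac{1}{3} \cdot 4 + \frac{2 \cdot 4^{2}}{3} = -2 + \frac{4}{3} + \frac{2}{3} \cdot 16 = -2 + \frac{4}{3} + \frac{32}{3} = 10$)
$g{\left(- \frac{179}{196},-174 \right)} + p{\left(26 \right)} = -13 + 10 = -3$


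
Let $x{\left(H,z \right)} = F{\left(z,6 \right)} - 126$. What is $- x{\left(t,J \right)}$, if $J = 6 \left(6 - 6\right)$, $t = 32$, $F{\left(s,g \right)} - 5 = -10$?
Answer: $131$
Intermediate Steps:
$F{\left(s,g \right)} = -5$ ($F{\left(s,g \right)} = 5 - 10 = -5$)
$J = 0$ ($J = 6 \cdot 0 = 0$)
$x{\left(H,z \right)} = -131$ ($x{\left(H,z \right)} = -5 - 126 = -131$)
$- x{\left(t,J \right)} = \left(-1\right) \left(-131\right) = 131$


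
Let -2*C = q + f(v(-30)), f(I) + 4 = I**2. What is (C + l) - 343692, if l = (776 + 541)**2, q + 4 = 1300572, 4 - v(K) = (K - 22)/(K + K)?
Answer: 333229541/450 ≈ 7.4051e+5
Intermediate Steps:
v(K) = 4 - (-22 + K)/(2*K) (v(K) = 4 - (K - 22)/(K + K) = 4 - (-22 + K)/(2*K))
q = 1300568 (q = -4 + 1300572 = 1300568)
l = 1734489 (l = 1317**2 = 1734489)
f(I) = -4 + I**2
C = -292629109/450 (C = -(1300568 + (-4 + (7/2 + 11/(-30))**2))/2 = -(1300568 + (-4 + (7/2 + 11*(-1/30))**2))/2 = -(1300568 + (-4 + (7/2 - 11/30)**2))/2 = -(1300568 + (-4 + (47/15)**2))/2 = -(1300568 + (-4 + 2209/225))/2 = -(1300568 + 1309/225)/2 = -1/2*292629109/225 = -292629109/450 ≈ -6.5029e+5)
(C + l) - 343692 = (-292629109/450 + 1734489) - 343692 = 487890941/450 - 343692 = 333229541/450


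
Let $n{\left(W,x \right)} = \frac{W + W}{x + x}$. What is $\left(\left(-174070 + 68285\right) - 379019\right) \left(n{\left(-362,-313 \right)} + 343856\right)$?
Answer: $- \frac{52178140701160}{313} \approx -1.667 \cdot 10^{11}$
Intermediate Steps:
$n{\left(W,x \right)} = \frac{W}{x}$ ($n{\left(W,x \right)} = \frac{2 W}{2 x} = 2 W \frac{1}{2 x} = \frac{W}{x}$)
$\left(\left(-174070 + 68285\right) - 379019\right) \left(n{\left(-362,-313 \right)} + 343856\right) = \left(\left(-174070 + 68285\right) - 379019\right) \left(- \frac{362}{-313} + 343856\right) = \left(-105785 - 379019\right) \left(\left(-362\right) \left(- \frac{1}{313}\right) + 343856\right) = - 484804 \left(\frac{362}{313} + 343856\right) = \left(-484804\right) \frac{107627290}{313} = - \frac{52178140701160}{313}$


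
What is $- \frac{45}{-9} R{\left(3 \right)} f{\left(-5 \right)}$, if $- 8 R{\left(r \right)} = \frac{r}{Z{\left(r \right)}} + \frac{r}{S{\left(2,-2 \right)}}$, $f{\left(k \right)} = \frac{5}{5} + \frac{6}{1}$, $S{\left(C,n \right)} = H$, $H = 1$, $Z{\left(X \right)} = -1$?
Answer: $0$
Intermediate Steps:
$S{\left(C,n \right)} = 1$
$f{\left(k \right)} = 7$ ($f{\left(k \right)} = 5 \cdot \frac{1}{5} + 6 \cdot 1 = 1 + 6 = 7$)
$R{\left(r \right)} = 0$ ($R{\left(r \right)} = - \frac{\frac{r}{-1} + \frac{r}{1}}{8} = - \frac{r \left(-1\right) + r 1}{8} = - \frac{- r + r}{8} = \left(- \frac{1}{8}\right) 0 = 0$)
$- \frac{45}{-9} R{\left(3 \right)} f{\left(-5 \right)} = - \frac{45}{-9} \cdot 0 \cdot 7 = \left(-45\right) \left(- \frac{1}{9}\right) 0 \cdot 7 = 5 \cdot 0 \cdot 7 = 0 \cdot 7 = 0$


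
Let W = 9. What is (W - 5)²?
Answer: 16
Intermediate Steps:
(W - 5)² = (9 - 5)² = 4² = 16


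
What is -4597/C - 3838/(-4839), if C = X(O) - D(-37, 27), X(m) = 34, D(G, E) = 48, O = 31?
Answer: 22298615/67746 ≈ 329.15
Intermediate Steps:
C = -14 (C = 34 - 1*48 = 34 - 48 = -14)
-4597/C - 3838/(-4839) = -4597/(-14) - 3838/(-4839) = -4597*(-1/14) - 3838*(-1/4839) = 4597/14 + 3838/4839 = 22298615/67746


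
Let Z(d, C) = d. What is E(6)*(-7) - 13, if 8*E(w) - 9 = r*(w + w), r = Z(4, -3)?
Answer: -503/8 ≈ -62.875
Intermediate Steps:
r = 4
E(w) = 9/8 + w (E(w) = 9/8 + (4*(w + w))/8 = 9/8 + (4*(2*w))/8 = 9/8 + (8*w)/8 = 9/8 + w)
E(6)*(-7) - 13 = (9/8 + 6)*(-7) - 13 = (57/8)*(-7) - 13 = -399/8 - 13 = -503/8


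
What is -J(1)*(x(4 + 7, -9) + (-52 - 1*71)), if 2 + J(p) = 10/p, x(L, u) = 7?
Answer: 928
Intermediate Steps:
J(p) = -2 + 10/p
-J(1)*(x(4 + 7, -9) + (-52 - 1*71)) = -(-2 + 10/1)*(7 + (-52 - 1*71)) = -(-2 + 10*1)*(7 + (-52 - 71)) = -(-2 + 10)*(7 - 123) = -8*(-116) = -1*(-928) = 928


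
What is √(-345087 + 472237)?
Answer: 5*√5086 ≈ 356.58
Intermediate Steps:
√(-345087 + 472237) = √127150 = 5*√5086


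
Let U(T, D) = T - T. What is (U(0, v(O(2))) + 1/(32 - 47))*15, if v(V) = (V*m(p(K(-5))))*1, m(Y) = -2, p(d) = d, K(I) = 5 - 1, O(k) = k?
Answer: -1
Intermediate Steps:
K(I) = 4
v(V) = -2*V (v(V) = (V*(-2))*1 = -2*V*1 = -2*V)
U(T, D) = 0
(U(0, v(O(2))) + 1/(32 - 47))*15 = (0 + 1/(32 - 47))*15 = (0 + 1/(-15))*15 = (0 - 1/15)*15 = -1/15*15 = -1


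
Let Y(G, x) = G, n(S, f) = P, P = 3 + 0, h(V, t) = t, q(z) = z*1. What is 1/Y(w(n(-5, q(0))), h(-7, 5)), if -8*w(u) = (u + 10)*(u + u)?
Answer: -4/39 ≈ -0.10256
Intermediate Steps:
q(z) = z
P = 3
n(S, f) = 3
w(u) = -u*(10 + u)/4 (w(u) = -(u + 10)*(u + u)/8 = -(10 + u)*2*u/8 = -u*(10 + u)/4)
1/Y(w(n(-5, q(0))), h(-7, 5)) = 1/(-¼*3*(10 + 3)) = 1/(-¼*3*13) = 1/(-39/4) = -4/39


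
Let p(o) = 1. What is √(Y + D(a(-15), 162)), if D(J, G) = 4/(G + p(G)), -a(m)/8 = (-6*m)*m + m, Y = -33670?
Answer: I*√894577578/163 ≈ 183.49*I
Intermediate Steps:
a(m) = -8*m + 48*m² (a(m) = -8*((-6*m)*m + m) = -8*(-6*m² + m) = -8*(m - 6*m²) = -8*m + 48*m²)
D(J, G) = 4/(1 + G) (D(J, G) = 4/(G + 1) = 4/(1 + G))
√(Y + D(a(-15), 162)) = √(-33670 + 4/(1 + 162)) = √(-33670 + 4/163) = √(-5488206/163) = I*√894577578/163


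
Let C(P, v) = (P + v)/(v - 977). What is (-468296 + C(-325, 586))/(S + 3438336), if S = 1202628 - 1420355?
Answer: -183103997/1259258119 ≈ -0.14541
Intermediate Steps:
S = -217727
C(P, v) = (P + v)/(-977 + v)
(-468296 + C(-325, 586))/(S + 3438336) = (-468296 + (-325 + 586)/(-977 + 586))/(-217727 + 3438336) = (-468296 + 261/(-391))/3220609 = (-468296 - 1/391*261)*(1/3220609) = (-468296 - 261/391)*(1/3220609) = -183103997/391*1/3220609 = -183103997/1259258119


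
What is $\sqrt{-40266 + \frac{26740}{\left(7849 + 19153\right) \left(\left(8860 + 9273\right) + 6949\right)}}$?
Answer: $\frac{i \sqrt{1154342535647486545061}}{169316041} \approx 200.66 i$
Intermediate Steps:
$\sqrt{-40266 + \frac{26740}{\left(7849 + 19153\right) \left(\left(8860 + 9273\right) + 6949\right)}} = \sqrt{-40266 + \frac{26740}{27002 \left(18133 + 6949\right)}} = \sqrt{-40266 + \frac{26740}{27002 \cdot 25082}} = \sqrt{-40266 + \frac{26740}{677264164}} = \sqrt{-40266 + 26740 \cdot \frac{1}{677264164}} = \sqrt{-40266 + \frac{6685}{169316041}} = \sqrt{- \frac{6817679700221}{169316041}} = \frac{i \sqrt{1154342535647486545061}}{169316041}$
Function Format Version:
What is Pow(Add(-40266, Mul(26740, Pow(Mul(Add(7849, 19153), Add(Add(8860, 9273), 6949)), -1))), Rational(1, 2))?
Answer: Mul(Rational(1, 169316041), I, Pow(1154342535647486545061, Rational(1, 2))) ≈ Mul(200.66, I)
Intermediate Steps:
Pow(Add(-40266, Mul(26740, Pow(Mul(Add(7849, 19153), Add(Add(8860, 9273), 6949)), -1))), Rational(1, 2)) = Pow(Add(-40266, Mul(26740, Pow(Mul(27002, Add(18133, 6949)), -1))), Rational(1, 2)) = Pow(Add(-40266, Mul(26740, Pow(Mul(27002, 25082), -1))), Rational(1, 2)) = Pow(Add(-40266, Mul(26740, Pow(677264164, -1))), Rational(1, 2)) = Pow(Add(-40266, Mul(26740, Rational(1, 677264164))), Rational(1, 2)) = Pow(Add(-40266, Rational(6685, 169316041)), Rational(1, 2)) = Pow(Rational(-6817679700221, 169316041), Rational(1, 2)) = Mul(Rational(1, 169316041), I, Pow(1154342535647486545061, Rational(1, 2)))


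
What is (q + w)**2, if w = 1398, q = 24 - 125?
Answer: 1682209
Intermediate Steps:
q = -101
(q + w)**2 = (-101 + 1398)**2 = 1297**2 = 1682209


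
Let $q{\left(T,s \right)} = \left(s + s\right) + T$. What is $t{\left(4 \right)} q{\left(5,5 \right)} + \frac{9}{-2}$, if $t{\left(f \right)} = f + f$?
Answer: $\frac{231}{2} \approx 115.5$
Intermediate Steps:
$t{\left(f \right)} = 2 f$
$q{\left(T,s \right)} = T + 2 s$ ($q{\left(T,s \right)} = 2 s + T = T + 2 s$)
$t{\left(4 \right)} q{\left(5,5 \right)} + \frac{9}{-2} = 2 \cdot 4 \left(5 + 2 \cdot 5\right) + \frac{9}{-2} = 8 \left(5 + 10\right) + 9 \left(- \frac{1}{2}\right) = 8 \cdot 15 - \frac{9}{2} = 120 - \frac{9}{2} = \frac{231}{2}$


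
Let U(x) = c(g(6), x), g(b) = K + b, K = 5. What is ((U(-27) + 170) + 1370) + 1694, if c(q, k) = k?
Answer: 3207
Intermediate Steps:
g(b) = 5 + b
U(x) = x
((U(-27) + 170) + 1370) + 1694 = ((-27 + 170) + 1370) + 1694 = (143 + 1370) + 1694 = 1513 + 1694 = 3207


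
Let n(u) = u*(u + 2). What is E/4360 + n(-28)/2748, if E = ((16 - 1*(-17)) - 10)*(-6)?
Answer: 349357/1497660 ≈ 0.23327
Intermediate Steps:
n(u) = u*(2 + u)
E = -138 (E = ((16 + 17) - 10)*(-6) = (33 - 10)*(-6) = 23*(-6) = -138)
E/4360 + n(-28)/2748 = -138/4360 - 28*(2 - 28)/2748 = -138*1/4360 - 28*(-26)*(1/2748) = -69/2180 + 728*(1/2748) = -69/2180 + 182/687 = 349357/1497660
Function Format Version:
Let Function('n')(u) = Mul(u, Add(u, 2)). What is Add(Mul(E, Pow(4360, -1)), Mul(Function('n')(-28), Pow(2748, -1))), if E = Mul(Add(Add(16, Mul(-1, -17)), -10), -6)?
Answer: Rational(349357, 1497660) ≈ 0.23327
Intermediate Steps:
Function('n')(u) = Mul(u, Add(2, u))
E = -138 (E = Mul(Add(Add(16, 17), -10), -6) = Mul(Add(33, -10), -6) = Mul(23, -6) = -138)
Add(Mul(E, Pow(4360, -1)), Mul(Function('n')(-28), Pow(2748, -1))) = Add(Mul(-138, Pow(4360, -1)), Mul(Mul(-28, Add(2, -28)), Pow(2748, -1))) = Add(Mul(-138, Rational(1, 4360)), Mul(Mul(-28, -26), Rational(1, 2748))) = Add(Rational(-69, 2180), Mul(728, Rational(1, 2748))) = Add(Rational(-69, 2180), Rational(182, 687)) = Rational(349357, 1497660)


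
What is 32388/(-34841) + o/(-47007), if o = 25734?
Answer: -806353670/545923629 ≈ -1.4770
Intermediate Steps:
32388/(-34841) + o/(-47007) = 32388/(-34841) + 25734/(-47007) = 32388*(-1/34841) + 25734*(-1/47007) = -32388/34841 - 8578/15669 = -806353670/545923629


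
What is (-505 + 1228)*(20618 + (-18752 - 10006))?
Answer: -5885220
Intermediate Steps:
(-505 + 1228)*(20618 + (-18752 - 10006)) = 723*(20618 - 28758) = 723*(-8140) = -5885220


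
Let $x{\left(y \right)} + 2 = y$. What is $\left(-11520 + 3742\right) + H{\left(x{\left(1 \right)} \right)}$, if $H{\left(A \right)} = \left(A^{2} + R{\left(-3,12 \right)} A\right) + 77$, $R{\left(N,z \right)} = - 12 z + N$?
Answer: $-7553$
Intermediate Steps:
$x{\left(y \right)} = -2 + y$
$R{\left(N,z \right)} = N - 12 z$
$H{\left(A \right)} = 77 + A^{2} - 147 A$ ($H{\left(A \right)} = \left(A^{2} + \left(-3 - 144\right) A\right) + 77 = \left(A^{2} - 147 A\right) + 77 = 77 + A^{2} - 147 A$)
$\left(-11520 + 3742\right) + H{\left(x{\left(1 \right)} \right)} = \left(-11520 + 3742\right) + \left(77 + \left(-2 + 1\right)^{2} - 147 \left(-2 + 1\right)\right) = -7778 + \left(77 + \left(-1\right)^{2} - -147\right) = -7778 + \left(77 + 1 + 147\right) = -7778 + 225 = -7553$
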